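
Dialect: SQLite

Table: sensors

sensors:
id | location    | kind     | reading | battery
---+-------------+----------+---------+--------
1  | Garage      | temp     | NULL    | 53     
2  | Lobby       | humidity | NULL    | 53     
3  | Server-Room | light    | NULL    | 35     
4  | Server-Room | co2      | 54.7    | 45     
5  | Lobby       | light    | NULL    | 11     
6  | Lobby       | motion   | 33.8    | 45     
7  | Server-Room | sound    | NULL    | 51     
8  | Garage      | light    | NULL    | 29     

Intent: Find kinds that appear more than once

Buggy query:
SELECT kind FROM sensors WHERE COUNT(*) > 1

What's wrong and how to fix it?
Bug: COUNT(*) is an aggregate and cannot be used in WHERE

Fix: Group first, then use HAVING for the count condition

Corrected query:
SELECT kind FROM sensors GROUP BY kind HAVING COUNT(*) > 1

Result:
kind 
-----
light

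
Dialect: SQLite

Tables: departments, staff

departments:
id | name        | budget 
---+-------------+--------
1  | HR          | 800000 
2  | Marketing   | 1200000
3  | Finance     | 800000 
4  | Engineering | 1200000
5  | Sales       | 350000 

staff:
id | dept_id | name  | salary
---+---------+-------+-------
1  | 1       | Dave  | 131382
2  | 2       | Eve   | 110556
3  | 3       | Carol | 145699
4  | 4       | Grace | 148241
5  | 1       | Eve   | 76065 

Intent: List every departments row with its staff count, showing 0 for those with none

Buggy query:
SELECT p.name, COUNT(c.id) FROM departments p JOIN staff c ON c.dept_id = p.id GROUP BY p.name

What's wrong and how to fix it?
Bug: An inner join excludes parents with zero children

Fix: Switch to LEFT JOIN to retain unmatched parent rows

Corrected query:
SELECT p.name, COUNT(c.id) FROM departments p LEFT JOIN staff c ON c.dept_id = p.id GROUP BY p.name

Result:
name        | COUNT(c.id)
------------+------------
Engineering | 1          
Finance     | 1          
HR          | 2          
Marketing   | 1          
Sales       | 0          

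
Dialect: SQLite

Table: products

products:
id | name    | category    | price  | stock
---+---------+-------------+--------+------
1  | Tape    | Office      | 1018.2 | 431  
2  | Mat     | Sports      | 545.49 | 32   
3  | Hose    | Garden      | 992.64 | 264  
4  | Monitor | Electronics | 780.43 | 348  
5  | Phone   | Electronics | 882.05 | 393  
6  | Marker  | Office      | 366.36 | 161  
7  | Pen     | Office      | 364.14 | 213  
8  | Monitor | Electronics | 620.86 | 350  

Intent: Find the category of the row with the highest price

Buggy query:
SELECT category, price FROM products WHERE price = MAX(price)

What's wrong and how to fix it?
Bug: WHERE is evaluated per row; an aggregate over the whole table isn't defined there

Fix: Wrap MAX in a scalar subquery so WHERE compares against a single value

Corrected query:
SELECT category, price FROM products WHERE price = (SELECT MAX(price) FROM products)

Result:
category | price 
---------+-------
Office   | 1018.2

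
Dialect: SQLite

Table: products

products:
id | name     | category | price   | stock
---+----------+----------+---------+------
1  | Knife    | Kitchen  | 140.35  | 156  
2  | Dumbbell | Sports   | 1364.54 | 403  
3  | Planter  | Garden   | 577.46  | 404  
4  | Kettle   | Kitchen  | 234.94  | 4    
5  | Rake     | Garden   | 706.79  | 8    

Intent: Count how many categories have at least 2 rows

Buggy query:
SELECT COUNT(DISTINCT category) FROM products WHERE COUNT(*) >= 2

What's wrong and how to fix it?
Bug: WHERE filters individual rows, not groups, so a group-level COUNT is invalid there

Fix: Group first with HAVING COUNT(*) >= 2, then COUNT the resulting groups

Corrected query:
SELECT COUNT(*) FROM (SELECT category FROM products GROUP BY category HAVING COUNT(*) >= 2)

Result:
COUNT(*)
--------
2       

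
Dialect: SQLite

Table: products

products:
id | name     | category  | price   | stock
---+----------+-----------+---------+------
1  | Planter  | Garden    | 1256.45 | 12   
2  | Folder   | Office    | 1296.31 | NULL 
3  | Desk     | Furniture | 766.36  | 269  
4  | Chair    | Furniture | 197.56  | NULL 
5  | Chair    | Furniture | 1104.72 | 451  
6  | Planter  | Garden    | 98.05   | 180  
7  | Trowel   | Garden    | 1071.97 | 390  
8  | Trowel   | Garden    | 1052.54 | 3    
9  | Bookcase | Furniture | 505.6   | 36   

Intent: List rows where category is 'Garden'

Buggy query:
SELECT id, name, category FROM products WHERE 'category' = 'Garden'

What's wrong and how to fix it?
Bug: Single quotes denote string literals in SQL; the column name is being compared as a constant string

Fix: Reference the column as category without single quotes

Corrected query:
SELECT id, name, category FROM products WHERE category = 'Garden'

Result:
id | name    | category
---+---------+---------
1  | Planter | Garden  
6  | Planter | Garden  
7  | Trowel  | Garden  
8  | Trowel  | Garden  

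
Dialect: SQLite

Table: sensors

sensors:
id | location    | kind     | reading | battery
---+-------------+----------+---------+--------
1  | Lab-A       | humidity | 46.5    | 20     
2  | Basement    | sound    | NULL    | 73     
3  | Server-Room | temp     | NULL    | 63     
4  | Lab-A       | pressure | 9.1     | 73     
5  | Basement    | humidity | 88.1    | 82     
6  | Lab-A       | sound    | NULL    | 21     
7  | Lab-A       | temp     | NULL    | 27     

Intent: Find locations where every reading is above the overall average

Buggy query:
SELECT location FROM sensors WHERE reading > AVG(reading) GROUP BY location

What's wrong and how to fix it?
Bug: WHERE evaluates per row before aggregation, so AVG() is unavailable

Fix: Compute the overall average in a scalar subquery and compare each group's MIN against it in HAVING

Corrected query:
SELECT location FROM sensors GROUP BY location HAVING MIN(reading) > (SELECT AVG(reading) FROM sensors)

Result:
location
--------
Basement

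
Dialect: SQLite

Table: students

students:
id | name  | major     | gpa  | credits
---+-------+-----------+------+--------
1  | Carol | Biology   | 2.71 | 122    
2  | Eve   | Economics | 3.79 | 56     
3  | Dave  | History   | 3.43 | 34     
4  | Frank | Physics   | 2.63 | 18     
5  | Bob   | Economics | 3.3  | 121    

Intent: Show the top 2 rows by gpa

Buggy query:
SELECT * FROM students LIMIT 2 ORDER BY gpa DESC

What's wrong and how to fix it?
Bug: LIMIT must come after ORDER BY

Fix: Swap the clauses: ORDER BY first, then LIMIT

Corrected query:
SELECT * FROM students ORDER BY gpa DESC LIMIT 2

Result:
id | name | major     | gpa  | credits
---+------+-----------+------+--------
2  | Eve  | Economics | 3.79 | 56     
3  | Dave | History   | 3.43 | 34     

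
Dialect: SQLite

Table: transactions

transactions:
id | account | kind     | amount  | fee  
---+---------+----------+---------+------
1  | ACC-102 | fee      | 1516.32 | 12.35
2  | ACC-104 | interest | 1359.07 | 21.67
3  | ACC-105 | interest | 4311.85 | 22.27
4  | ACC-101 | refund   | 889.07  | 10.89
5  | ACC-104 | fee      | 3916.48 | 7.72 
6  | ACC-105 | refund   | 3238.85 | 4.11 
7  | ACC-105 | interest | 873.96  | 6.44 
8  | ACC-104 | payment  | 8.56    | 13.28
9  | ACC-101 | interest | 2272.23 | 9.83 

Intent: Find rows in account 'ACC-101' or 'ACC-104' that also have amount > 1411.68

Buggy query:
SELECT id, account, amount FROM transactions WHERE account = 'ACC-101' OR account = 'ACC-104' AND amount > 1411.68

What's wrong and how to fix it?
Bug: AND binds tighter than OR, so this parses as account = 'ACC-101' OR (account = 'ACC-104' AND amount > 1411.68)

Fix: Group the OR with parentheses (or use IN), then AND the threshold

Corrected query:
SELECT id, account, amount FROM transactions WHERE (account = 'ACC-101' OR account = 'ACC-104') AND amount > 1411.68

Result:
id | account | amount 
---+---------+--------
5  | ACC-104 | 3916.48
9  | ACC-101 | 2272.23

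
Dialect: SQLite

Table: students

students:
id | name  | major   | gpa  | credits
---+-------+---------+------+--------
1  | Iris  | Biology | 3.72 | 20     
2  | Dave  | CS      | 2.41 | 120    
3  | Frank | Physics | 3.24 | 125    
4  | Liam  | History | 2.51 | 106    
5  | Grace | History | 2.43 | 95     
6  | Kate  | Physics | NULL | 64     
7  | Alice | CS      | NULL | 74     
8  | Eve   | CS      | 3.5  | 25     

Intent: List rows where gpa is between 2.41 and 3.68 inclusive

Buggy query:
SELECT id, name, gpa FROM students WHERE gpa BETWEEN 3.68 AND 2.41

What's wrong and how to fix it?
Bug: The bounds are reversed; BETWEEN a AND b requires a <= b to match anything

Fix: Write BETWEEN 2.41 AND 3.68

Corrected query:
SELECT id, name, gpa FROM students WHERE gpa BETWEEN 2.41 AND 3.68

Result:
id | name  | gpa 
---+-------+-----
2  | Dave  | 2.41
3  | Frank | 3.24
4  | Liam  | 2.51
5  | Grace | 2.43
8  | Eve   | 3.5 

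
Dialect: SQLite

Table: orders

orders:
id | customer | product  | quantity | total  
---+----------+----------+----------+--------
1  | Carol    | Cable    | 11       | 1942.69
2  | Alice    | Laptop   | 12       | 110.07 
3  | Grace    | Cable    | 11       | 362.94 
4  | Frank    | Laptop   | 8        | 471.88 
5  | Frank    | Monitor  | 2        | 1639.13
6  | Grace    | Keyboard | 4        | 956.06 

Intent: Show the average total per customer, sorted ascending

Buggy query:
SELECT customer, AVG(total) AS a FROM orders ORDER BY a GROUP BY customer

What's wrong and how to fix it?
Bug: ORDER BY appears before GROUP BY; SQL clause order requires GROUP BY first

Fix: Reorder: SELECT … FROM … GROUP BY … ORDER BY …

Corrected query:
SELECT customer, AVG(total) AS a FROM orders GROUP BY customer ORDER BY a

Result:
customer | a       
---------+---------
Alice    | 110.07  
Grace    | 659.5   
Frank    | 1055.505
Carol    | 1942.69 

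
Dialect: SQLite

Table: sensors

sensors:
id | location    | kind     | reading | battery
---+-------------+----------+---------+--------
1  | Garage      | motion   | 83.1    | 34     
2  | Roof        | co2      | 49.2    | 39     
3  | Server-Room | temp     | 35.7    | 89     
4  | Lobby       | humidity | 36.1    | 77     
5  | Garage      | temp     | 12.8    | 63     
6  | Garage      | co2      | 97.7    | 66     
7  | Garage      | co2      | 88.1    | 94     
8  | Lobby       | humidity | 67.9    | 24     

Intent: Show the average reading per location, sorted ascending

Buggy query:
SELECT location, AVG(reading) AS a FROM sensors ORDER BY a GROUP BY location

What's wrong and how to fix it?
Bug: ORDER BY appears before GROUP BY; SQL clause order requires GROUP BY first

Fix: Reorder: SELECT … FROM … GROUP BY … ORDER BY …

Corrected query:
SELECT location, AVG(reading) AS a FROM sensors GROUP BY location ORDER BY a

Result:
location    | a     
------------+-------
Server-Room | 35.7  
Roof        | 49.2  
Lobby       | 52    
Garage      | 70.425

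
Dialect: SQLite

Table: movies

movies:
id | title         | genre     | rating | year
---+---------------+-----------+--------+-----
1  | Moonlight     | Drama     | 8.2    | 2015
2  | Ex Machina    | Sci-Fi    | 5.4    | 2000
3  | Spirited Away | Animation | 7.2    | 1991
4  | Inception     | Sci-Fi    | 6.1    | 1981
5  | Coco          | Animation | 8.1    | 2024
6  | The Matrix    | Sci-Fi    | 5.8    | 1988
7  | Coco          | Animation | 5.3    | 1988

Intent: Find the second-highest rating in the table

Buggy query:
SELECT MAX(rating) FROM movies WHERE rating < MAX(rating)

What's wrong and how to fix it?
Bug: MAX(rating) on the right of the comparison is an aggregate-in-WHERE error

Fix: Compute the overall MAX in a subquery, then take MAX of rows below it

Corrected query:
SELECT MAX(rating) FROM movies WHERE rating < (SELECT MAX(rating) FROM movies)

Result:
MAX(rating)
-----------
8.1        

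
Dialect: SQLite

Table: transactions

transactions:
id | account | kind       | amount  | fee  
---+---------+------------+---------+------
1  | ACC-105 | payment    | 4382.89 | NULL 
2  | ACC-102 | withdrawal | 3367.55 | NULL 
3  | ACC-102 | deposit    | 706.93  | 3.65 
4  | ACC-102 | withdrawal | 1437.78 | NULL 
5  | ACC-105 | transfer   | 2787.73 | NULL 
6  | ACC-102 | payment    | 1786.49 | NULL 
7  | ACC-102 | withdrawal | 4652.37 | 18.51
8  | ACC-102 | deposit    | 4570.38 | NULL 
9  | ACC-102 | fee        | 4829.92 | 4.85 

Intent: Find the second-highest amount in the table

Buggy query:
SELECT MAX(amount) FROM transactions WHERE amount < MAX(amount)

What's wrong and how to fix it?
Bug: MAX(amount) on the right of the comparison is an aggregate-in-WHERE error

Fix: Compute the overall MAX in a subquery, then take MAX of rows below it

Corrected query:
SELECT MAX(amount) FROM transactions WHERE amount < (SELECT MAX(amount) FROM transactions)

Result:
MAX(amount)
-----------
4652.37    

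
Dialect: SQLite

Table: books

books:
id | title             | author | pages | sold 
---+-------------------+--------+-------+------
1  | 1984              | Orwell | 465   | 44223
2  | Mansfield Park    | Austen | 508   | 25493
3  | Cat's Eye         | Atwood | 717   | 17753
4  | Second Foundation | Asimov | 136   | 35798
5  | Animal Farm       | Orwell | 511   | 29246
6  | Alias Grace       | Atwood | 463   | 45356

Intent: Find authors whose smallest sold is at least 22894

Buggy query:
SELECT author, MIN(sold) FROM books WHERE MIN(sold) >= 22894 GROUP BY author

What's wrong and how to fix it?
Bug: MIN() in WHERE is a misuse of aggregate

Fix: Use HAVING for the per-group MIN condition

Corrected query:
SELECT author, MIN(sold) FROM books GROUP BY author HAVING MIN(sold) >= 22894

Result:
author | MIN(sold)
-------+----------
Asimov | 35798    
Austen | 25493    
Orwell | 29246    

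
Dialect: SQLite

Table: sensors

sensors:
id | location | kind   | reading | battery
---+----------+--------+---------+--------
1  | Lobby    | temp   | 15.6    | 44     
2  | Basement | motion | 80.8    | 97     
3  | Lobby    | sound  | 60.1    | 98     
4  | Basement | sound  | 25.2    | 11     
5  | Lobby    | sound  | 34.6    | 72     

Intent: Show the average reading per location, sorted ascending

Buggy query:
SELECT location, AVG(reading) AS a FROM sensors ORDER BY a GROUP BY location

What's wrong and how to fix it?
Bug: ORDER BY appears before GROUP BY; SQL clause order requires GROUP BY first

Fix: Move ORDER BY to the end, after GROUP BY

Corrected query:
SELECT location, AVG(reading) AS a FROM sensors GROUP BY location ORDER BY a

Result:
location | a        
---------+----------
Lobby    | 36.766667
Basement | 53       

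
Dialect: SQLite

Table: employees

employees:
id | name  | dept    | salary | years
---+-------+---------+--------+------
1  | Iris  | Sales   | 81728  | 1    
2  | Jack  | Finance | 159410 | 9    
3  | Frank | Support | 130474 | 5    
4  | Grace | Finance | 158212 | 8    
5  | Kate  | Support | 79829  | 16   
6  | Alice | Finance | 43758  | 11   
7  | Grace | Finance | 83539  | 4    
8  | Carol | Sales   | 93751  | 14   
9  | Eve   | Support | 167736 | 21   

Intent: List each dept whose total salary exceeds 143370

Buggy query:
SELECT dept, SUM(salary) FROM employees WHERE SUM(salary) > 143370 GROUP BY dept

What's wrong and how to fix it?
Bug: Aggregate functions cannot appear in a WHERE clause

Fix: Use HAVING (which filters groups after aggregation) instead of WHERE

Corrected query:
SELECT dept, SUM(salary) FROM employees GROUP BY dept HAVING SUM(salary) > 143370

Result:
dept    | SUM(salary)
--------+------------
Finance | 444919     
Sales   | 175479     
Support | 378039     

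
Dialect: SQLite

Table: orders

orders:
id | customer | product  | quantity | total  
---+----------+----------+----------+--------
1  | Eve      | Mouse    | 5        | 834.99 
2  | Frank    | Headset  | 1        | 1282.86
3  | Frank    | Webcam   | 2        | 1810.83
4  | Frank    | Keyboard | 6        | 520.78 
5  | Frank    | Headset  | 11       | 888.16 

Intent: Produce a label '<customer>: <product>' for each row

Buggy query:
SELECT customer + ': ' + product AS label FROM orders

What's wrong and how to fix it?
Bug: SQLite uses || for string concatenation; + coerces text to numbers (yielding 0)

Fix: Replace + with || to concatenate text

Corrected query:
SELECT customer || ': ' || product AS label FROM orders

Result:
label          
---------------
Eve: Mouse     
Frank: Headset 
Frank: Webcam  
Frank: Keyboard
Frank: Headset 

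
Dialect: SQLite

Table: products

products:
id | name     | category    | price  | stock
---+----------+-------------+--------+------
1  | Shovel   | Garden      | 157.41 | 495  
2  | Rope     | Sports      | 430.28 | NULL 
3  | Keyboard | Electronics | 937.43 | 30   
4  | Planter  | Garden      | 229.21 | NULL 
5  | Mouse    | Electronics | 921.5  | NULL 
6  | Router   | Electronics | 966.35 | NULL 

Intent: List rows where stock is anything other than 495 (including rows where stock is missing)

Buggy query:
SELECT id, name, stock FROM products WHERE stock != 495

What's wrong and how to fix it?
Bug: Inequality against NULL is unknown, not true; rows with NULL are dropped

Fix: Add an explicit OR stock IS NULL to include the missing-value rows

Corrected query:
SELECT id, name, stock FROM products WHERE stock != 495 OR stock IS NULL

Result:
id | name     | stock
---+----------+------
2  | Rope     | NULL 
3  | Keyboard | 30   
4  | Planter  | NULL 
5  | Mouse    | NULL 
6  | Router   | NULL 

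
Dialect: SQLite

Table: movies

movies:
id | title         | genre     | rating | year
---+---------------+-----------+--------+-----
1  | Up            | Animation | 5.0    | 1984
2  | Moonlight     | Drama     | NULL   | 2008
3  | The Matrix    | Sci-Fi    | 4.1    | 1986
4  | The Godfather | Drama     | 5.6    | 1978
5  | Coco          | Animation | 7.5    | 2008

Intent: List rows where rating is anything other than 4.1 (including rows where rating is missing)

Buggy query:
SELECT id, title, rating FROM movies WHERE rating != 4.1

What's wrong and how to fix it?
Bug: 'rating != 4.1' is unknown when rating is NULL, so NULL rows are silently excluded

Fix: Handle NULL separately with IS NULL alongside the inequality

Corrected query:
SELECT id, title, rating FROM movies WHERE rating != 4.1 OR rating IS NULL

Result:
id | title         | rating
---+---------------+-------
1  | Up            | 5     
2  | Moonlight     | NULL  
4  | The Godfather | 5.6   
5  | Coco          | 7.5   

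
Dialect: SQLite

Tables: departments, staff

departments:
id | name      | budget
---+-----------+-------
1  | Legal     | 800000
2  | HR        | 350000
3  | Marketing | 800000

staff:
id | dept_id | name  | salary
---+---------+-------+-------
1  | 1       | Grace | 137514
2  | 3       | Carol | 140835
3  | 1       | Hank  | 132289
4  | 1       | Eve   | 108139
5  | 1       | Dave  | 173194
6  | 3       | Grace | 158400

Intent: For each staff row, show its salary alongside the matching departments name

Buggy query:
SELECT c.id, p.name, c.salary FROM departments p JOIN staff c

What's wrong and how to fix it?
Bug: JOIN with no ON clause produces a cartesian product; every staff row pairs with every departments row

Fix: Specify the join condition linking the foreign key to the parent id

Corrected query:
SELECT c.id, p.name, c.salary FROM departments p JOIN staff c ON c.dept_id = p.id

Result:
id | name      | salary
---+-----------+-------
1  | Legal     | 137514
2  | Marketing | 140835
3  | Legal     | 132289
4  | Legal     | 108139
5  | Legal     | 173194
6  | Marketing | 158400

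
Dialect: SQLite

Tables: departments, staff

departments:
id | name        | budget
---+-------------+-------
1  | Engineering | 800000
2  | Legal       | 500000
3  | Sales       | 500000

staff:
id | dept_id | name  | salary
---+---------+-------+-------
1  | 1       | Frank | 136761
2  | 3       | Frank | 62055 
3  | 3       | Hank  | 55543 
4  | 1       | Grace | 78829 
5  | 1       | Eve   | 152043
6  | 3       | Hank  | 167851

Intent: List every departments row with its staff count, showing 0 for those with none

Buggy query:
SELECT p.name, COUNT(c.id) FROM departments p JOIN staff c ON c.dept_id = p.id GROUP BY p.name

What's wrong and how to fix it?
Bug: An inner join excludes parents with zero children

Fix: Switch to LEFT JOIN to retain unmatched parent rows

Corrected query:
SELECT p.name, COUNT(c.id) FROM departments p LEFT JOIN staff c ON c.dept_id = p.id GROUP BY p.name

Result:
name        | COUNT(c.id)
------------+------------
Engineering | 3          
Legal       | 0          
Sales       | 3          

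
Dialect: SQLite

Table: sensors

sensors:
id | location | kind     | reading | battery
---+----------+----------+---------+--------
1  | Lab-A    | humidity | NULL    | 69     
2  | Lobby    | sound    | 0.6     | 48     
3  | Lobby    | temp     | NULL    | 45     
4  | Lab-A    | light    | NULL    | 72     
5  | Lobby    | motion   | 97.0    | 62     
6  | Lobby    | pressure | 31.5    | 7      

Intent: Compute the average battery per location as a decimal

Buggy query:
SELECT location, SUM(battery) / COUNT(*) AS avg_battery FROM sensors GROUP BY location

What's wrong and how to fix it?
Bug: Both operands are integers, so '/' performs integer division and truncates

Fix: Multiply by 1.0 (or CAST to REAL) to force floating-point division

Corrected query:
SELECT location, SUM(battery) * 1.0 / COUNT(*) AS avg_battery FROM sensors GROUP BY location

Result:
location | avg_battery
---------+------------
Lab-A    | 70.5       
Lobby    | 40.5       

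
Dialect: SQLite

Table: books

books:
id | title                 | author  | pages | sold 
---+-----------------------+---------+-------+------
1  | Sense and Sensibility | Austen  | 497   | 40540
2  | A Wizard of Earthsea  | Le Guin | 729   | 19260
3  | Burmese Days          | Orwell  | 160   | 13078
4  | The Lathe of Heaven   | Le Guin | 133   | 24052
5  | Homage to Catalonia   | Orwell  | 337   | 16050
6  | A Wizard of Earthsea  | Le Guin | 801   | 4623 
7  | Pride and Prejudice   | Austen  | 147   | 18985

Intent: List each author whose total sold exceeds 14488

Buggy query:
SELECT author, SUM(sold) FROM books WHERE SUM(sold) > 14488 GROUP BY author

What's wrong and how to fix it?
Bug: WHERE runs before GROUP BY, so aggregates aren't available there

Fix: Move the aggregate condition to a HAVING clause

Corrected query:
SELECT author, SUM(sold) FROM books GROUP BY author HAVING SUM(sold) > 14488

Result:
author  | SUM(sold)
--------+----------
Austen  | 59525    
Le Guin | 47935    
Orwell  | 29128    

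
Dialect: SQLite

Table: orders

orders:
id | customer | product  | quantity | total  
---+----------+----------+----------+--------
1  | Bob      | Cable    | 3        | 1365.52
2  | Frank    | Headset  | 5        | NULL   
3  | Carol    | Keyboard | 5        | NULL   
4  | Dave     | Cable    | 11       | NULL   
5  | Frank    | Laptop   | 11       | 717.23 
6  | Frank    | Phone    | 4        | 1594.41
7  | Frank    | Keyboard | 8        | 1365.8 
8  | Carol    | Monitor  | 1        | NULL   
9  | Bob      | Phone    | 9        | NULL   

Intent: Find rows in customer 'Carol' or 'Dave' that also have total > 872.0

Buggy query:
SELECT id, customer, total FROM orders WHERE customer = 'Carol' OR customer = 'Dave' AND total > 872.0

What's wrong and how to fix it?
Bug: AND binds tighter than OR, so this parses as customer = 'Carol' OR (customer = 'Dave' AND total > 872.0)

Fix: Group the OR with parentheses (or use IN), then AND the threshold

Corrected query:
SELECT id, customer, total FROM orders WHERE (customer = 'Carol' OR customer = 'Dave') AND total > 872.0

Result:
(no rows)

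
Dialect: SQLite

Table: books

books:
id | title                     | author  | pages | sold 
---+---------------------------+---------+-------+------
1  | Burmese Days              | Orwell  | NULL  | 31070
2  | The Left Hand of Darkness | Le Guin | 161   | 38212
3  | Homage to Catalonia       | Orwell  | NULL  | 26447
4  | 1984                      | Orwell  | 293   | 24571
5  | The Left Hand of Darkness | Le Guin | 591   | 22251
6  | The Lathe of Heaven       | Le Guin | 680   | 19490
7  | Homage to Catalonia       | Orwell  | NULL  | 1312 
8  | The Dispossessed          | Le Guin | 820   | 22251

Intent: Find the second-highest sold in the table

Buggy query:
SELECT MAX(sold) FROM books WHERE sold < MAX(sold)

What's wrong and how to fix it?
Bug: The inner MAX is an aggregate inside WHERE, which is not allowed

Fix: Put the inner MAX in a scalar subquery

Corrected query:
SELECT MAX(sold) FROM books WHERE sold < (SELECT MAX(sold) FROM books)

Result:
MAX(sold)
---------
31070    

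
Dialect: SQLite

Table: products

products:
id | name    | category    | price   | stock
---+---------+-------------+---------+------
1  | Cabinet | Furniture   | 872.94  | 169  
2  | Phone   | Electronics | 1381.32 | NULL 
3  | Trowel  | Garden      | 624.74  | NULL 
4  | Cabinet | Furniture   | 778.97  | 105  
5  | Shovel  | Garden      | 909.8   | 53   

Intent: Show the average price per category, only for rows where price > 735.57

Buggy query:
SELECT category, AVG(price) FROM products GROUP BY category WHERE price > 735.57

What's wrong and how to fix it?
Bug: Row-level WHERE must come before GROUP BY in the clause order

Fix: Place WHERE between FROM and GROUP BY

Corrected query:
SELECT category, AVG(price) FROM products WHERE price > 735.57 GROUP BY category

Result:
category    | AVG(price)
------------+-----------
Electronics | 1381.32   
Furniture   | 825.955   
Garden      | 909.8     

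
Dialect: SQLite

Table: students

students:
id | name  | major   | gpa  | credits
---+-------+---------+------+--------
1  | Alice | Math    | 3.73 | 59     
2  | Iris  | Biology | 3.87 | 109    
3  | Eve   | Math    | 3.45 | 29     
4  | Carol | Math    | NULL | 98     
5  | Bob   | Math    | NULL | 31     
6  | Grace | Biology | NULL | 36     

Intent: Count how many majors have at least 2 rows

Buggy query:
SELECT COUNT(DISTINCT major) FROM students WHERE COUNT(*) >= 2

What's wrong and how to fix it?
Bug: COUNT(*) cannot appear in WHERE; the per-group count doesn't exist yet

Fix: Use a subquery that GROUPs and filters with HAVING, then count its rows

Corrected query:
SELECT COUNT(*) FROM (SELECT major FROM students GROUP BY major HAVING COUNT(*) >= 2)

Result:
COUNT(*)
--------
2       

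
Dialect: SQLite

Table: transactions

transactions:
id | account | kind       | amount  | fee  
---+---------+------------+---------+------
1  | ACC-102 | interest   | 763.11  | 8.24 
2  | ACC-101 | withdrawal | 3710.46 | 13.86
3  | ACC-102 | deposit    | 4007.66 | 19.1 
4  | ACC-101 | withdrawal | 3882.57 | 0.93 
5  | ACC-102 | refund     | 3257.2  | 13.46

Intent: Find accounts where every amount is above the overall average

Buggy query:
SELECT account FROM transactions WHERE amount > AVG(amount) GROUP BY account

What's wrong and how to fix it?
Bug: AVG() is an aggregate; it can't sit directly in WHERE

Fix: Compute the overall average in a scalar subquery and compare each group's MIN against it in HAVING

Corrected query:
SELECT account FROM transactions GROUP BY account HAVING MIN(amount) > (SELECT AVG(amount) FROM transactions)

Result:
account
-------
ACC-101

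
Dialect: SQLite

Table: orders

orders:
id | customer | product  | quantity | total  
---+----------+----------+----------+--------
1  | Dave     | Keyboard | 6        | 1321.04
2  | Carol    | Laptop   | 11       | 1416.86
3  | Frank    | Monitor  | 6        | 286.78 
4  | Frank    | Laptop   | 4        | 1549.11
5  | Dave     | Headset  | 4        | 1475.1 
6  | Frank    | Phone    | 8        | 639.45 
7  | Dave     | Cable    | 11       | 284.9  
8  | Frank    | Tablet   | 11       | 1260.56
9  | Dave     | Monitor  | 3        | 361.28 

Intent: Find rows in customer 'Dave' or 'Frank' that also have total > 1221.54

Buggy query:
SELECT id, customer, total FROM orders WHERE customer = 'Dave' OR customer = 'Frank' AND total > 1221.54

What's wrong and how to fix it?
Bug: AND binds tighter than OR, so this parses as customer = 'Dave' OR (customer = 'Frank' AND total > 1221.54)

Fix: Group the OR with parentheses (or use IN), then AND the threshold

Corrected query:
SELECT id, customer, total FROM orders WHERE (customer = 'Dave' OR customer = 'Frank') AND total > 1221.54

Result:
id | customer | total  
---+----------+--------
1  | Dave     | 1321.04
4  | Frank    | 1549.11
5  | Dave     | 1475.1 
8  | Frank    | 1260.56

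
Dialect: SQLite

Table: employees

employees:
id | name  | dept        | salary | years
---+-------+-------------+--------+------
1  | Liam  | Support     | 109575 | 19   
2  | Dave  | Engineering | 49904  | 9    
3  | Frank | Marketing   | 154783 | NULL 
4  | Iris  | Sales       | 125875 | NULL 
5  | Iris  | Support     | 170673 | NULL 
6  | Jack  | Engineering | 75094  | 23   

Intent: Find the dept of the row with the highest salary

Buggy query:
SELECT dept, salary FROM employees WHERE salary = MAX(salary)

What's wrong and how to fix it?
Bug: MAX(salary) is an aggregate and cannot be used directly in WHERE

Fix: Wrap MAX in a scalar subquery so WHERE compares against a single value

Corrected query:
SELECT dept, salary FROM employees WHERE salary = (SELECT MAX(salary) FROM employees)

Result:
dept    | salary
--------+-------
Support | 170673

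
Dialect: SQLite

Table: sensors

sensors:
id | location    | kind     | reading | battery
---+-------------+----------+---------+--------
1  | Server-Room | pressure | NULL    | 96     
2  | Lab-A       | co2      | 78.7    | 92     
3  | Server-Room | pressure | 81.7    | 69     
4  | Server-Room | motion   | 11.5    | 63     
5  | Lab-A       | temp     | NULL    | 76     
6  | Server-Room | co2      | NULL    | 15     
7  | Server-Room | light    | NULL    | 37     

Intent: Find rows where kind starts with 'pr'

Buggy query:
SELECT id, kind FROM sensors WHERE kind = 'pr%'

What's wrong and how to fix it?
Bug: Wildcards only work with LIKE; '=' treats '%' as a literal character

Fix: Replace '=' with LIKE so 'pr%' is treated as a pattern

Corrected query:
SELECT id, kind FROM sensors WHERE kind LIKE 'pr%'

Result:
id | kind    
---+---------
1  | pressure
3  | pressure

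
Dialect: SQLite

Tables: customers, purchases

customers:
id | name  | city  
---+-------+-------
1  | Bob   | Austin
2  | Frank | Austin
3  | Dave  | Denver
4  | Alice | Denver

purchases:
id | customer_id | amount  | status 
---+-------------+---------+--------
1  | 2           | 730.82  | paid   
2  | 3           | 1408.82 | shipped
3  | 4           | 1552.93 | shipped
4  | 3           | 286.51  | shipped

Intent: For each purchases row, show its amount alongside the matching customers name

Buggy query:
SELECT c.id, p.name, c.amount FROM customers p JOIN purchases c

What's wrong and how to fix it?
Bug: JOIN with no ON clause produces a cartesian product; every purchases row pairs with every customers row

Fix: Specify the join condition linking the foreign key to the parent id

Corrected query:
SELECT c.id, p.name, c.amount FROM customers p JOIN purchases c ON c.customer_id = p.id

Result:
id | name  | amount 
---+-------+--------
1  | Frank | 730.82 
2  | Dave  | 1408.82
3  | Alice | 1552.93
4  | Dave  | 286.51 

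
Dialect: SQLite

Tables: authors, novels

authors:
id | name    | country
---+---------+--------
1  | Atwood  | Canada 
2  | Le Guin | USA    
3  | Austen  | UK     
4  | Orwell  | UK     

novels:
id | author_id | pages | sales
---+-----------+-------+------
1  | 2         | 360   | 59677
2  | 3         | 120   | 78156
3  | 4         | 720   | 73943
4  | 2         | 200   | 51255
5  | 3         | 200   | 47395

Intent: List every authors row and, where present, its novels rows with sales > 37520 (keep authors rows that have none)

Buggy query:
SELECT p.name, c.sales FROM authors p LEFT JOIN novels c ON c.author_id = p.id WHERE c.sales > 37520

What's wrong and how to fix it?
Bug: A WHERE condition on the right-hand table after LEFT JOIN drops unmatched parents

Fix: Move the right-table condition into the ON clause so unmatched parents are kept

Corrected query:
SELECT p.name, c.sales FROM authors p LEFT JOIN novels c ON c.author_id = p.id AND c.sales > 37520

Result:
name    | sales
--------+------
Atwood  | NULL 
Le Guin | 51255
Le Guin | 59677
Austen  | 47395
Austen  | 78156
Orwell  | 73943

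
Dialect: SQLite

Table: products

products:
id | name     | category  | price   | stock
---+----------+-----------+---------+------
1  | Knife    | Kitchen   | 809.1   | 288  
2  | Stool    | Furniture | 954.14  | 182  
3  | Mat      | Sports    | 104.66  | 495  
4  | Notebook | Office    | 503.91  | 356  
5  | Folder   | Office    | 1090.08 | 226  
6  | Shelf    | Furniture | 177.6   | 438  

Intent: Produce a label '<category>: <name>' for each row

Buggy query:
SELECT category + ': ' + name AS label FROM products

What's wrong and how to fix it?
Bug: SQLite uses || for string concatenation; + coerces text to numbers (yielding 0)

Fix: Use the || operator for string concatenation

Corrected query:
SELECT category || ': ' || name AS label FROM products

Result:
label           
----------------
Kitchen: Knife  
Furniture: Stool
Sports: Mat     
Office: Notebook
Office: Folder  
Furniture: Shelf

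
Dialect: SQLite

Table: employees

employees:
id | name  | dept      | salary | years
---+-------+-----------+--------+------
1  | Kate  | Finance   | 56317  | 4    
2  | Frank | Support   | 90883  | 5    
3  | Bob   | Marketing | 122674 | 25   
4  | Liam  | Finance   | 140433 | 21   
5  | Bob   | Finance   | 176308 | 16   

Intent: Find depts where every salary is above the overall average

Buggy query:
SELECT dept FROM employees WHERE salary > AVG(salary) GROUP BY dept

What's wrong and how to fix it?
Bug: WHERE evaluates per row before aggregation, so AVG() is unavailable

Fix: Use a subquery for AVG and a HAVING MIN(...) filter so the condition holds for every row in the group

Corrected query:
SELECT dept FROM employees GROUP BY dept HAVING MIN(salary) > (SELECT AVG(salary) FROM employees)

Result:
dept     
---------
Marketing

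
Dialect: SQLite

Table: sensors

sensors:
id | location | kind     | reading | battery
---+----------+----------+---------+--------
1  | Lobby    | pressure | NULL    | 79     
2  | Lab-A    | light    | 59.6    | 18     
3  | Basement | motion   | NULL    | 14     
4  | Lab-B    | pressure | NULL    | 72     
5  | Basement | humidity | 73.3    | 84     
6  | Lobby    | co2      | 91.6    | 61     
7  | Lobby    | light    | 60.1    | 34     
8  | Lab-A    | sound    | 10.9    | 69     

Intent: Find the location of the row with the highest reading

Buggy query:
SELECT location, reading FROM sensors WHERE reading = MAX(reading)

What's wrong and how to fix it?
Bug: WHERE is evaluated per row; an aggregate over the whole table isn't defined there

Fix: Use a subquery: WHERE reading = (SELECT MAX(reading) FROM sensors)

Corrected query:
SELECT location, reading FROM sensors WHERE reading = (SELECT MAX(reading) FROM sensors)

Result:
location | reading
---------+--------
Lobby    | 91.6   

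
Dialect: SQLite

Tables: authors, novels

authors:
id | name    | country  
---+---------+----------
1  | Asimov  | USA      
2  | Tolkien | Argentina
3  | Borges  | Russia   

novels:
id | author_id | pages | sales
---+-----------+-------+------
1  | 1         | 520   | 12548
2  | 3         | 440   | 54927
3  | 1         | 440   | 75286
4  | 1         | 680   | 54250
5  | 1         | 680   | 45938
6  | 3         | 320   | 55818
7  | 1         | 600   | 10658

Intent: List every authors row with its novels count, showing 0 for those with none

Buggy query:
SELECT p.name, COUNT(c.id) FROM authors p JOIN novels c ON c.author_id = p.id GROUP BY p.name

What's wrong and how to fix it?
Bug: An inner join excludes parents with zero children

Fix: Use LEFT JOIN so parents without children still appear (COUNT(c.id) gives 0)

Corrected query:
SELECT p.name, COUNT(c.id) FROM authors p LEFT JOIN novels c ON c.author_id = p.id GROUP BY p.name

Result:
name    | COUNT(c.id)
--------+------------
Asimov  | 5          
Borges  | 2          
Tolkien | 0          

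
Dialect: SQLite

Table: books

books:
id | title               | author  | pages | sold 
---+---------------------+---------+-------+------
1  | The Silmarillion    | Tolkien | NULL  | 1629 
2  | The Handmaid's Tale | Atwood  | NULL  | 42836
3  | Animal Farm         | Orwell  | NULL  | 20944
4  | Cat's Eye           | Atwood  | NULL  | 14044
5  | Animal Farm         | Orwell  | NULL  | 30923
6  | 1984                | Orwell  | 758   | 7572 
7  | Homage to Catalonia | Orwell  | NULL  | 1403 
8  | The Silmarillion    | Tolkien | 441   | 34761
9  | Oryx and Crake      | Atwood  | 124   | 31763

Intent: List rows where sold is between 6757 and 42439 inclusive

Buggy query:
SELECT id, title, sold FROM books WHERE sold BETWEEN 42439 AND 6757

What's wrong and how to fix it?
Bug: The bounds are reversed; BETWEEN a AND b requires a <= b to match anything

Fix: Write BETWEEN 6757 AND 42439

Corrected query:
SELECT id, title, sold FROM books WHERE sold BETWEEN 6757 AND 42439

Result:
id | title            | sold 
---+------------------+------
3  | Animal Farm      | 20944
4  | Cat's Eye        | 14044
5  | Animal Farm      | 30923
6  | 1984             | 7572 
8  | The Silmarillion | 34761
9  | Oryx and Crake   | 31763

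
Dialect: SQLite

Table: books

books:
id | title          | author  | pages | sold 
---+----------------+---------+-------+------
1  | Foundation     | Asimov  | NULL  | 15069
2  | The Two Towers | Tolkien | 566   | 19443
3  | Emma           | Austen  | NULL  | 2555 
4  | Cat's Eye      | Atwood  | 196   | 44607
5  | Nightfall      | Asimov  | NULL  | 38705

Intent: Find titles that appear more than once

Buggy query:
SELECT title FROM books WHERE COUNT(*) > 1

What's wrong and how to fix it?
Bug: WHERE can't reference COUNT(*); aggregates are computed after WHERE

Fix: GROUP BY title, then filter groups with HAVING COUNT(*) > 1

Corrected query:
SELECT title FROM books GROUP BY title HAVING COUNT(*) > 1

Result:
(no rows)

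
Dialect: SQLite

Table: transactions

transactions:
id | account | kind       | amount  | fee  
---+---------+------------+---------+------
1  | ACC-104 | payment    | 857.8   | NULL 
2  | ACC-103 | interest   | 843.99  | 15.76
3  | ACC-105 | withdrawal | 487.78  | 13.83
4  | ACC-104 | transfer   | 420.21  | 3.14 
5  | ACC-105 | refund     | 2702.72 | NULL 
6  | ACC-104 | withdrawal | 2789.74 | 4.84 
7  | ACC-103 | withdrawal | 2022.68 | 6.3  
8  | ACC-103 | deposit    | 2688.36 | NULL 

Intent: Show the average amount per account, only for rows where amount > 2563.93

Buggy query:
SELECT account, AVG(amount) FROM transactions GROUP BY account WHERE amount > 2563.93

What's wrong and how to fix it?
Bug: Row-level WHERE must come before GROUP BY in the clause order

Fix: Move the WHERE clause before GROUP BY

Corrected query:
SELECT account, AVG(amount) FROM transactions WHERE amount > 2563.93 GROUP BY account

Result:
account | AVG(amount)
--------+------------
ACC-103 | 2688.36    
ACC-104 | 2789.74    
ACC-105 | 2702.72    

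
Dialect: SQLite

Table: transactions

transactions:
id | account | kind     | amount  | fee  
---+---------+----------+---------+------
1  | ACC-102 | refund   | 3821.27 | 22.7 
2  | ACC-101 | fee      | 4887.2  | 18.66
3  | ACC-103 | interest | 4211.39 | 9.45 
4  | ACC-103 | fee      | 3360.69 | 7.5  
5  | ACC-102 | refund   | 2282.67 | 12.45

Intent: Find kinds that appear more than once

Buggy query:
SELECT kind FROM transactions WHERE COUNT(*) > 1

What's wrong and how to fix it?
Bug: WHERE can't reference COUNT(*); aggregates are computed after WHERE

Fix: GROUP BY kind, then filter groups with HAVING COUNT(*) > 1

Corrected query:
SELECT kind FROM transactions GROUP BY kind HAVING COUNT(*) > 1

Result:
kind  
------
fee   
refund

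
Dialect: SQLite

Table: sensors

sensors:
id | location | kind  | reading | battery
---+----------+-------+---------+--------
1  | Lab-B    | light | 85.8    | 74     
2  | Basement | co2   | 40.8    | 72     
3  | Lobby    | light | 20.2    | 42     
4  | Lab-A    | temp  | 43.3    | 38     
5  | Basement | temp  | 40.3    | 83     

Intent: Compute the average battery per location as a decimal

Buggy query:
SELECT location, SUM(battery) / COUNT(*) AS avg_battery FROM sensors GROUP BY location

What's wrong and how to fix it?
Bug: Both operands are integers, so '/' performs integer division and truncates

Fix: Cast one side to REAL so the division keeps the fractional part

Corrected query:
SELECT location, SUM(battery) * 1.0 / COUNT(*) AS avg_battery FROM sensors GROUP BY location

Result:
location | avg_battery
---------+------------
Basement | 77.5       
Lab-A    | 38         
Lab-B    | 74         
Lobby    | 42         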